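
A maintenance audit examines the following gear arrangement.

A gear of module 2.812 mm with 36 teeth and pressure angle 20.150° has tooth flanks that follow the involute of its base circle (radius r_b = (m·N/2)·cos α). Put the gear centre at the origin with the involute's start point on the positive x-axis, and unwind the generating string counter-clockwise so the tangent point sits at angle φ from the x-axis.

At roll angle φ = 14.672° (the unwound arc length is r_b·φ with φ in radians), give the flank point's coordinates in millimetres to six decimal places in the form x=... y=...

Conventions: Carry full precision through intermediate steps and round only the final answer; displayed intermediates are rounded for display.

topology: single-mesh involute geometry — m = 2.812, N = 36
pitch radius r_p = m·N/2 = 2.812·36/2 = 50.616000
base radius r_b = r_p·cos α = 50.616000·cos 20.150° = 47.517997
roll angle φ = 14.672° = 0.25607471 rad
x = r_b·(cos φ + φ·sin φ) = 49.050528
y = r_b·(sin φ − φ·cos φ) = 0.264233

x=49.050528 y=0.264233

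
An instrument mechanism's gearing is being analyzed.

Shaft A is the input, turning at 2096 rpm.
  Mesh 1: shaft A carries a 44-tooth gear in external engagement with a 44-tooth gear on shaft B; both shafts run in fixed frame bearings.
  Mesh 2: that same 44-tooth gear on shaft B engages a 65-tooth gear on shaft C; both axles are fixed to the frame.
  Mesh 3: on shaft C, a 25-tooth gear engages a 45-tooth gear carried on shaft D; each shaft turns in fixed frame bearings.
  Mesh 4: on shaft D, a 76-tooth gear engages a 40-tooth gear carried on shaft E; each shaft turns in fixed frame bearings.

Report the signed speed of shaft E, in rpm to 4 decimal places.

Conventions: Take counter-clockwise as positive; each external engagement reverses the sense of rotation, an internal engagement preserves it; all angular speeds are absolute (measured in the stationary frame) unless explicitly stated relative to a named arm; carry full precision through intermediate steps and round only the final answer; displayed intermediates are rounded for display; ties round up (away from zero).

+1497.6547 rpm

topology: fixed-axis compound train — 4 meshes, A→E
mesh 1 [44T→44T]: ω = 2096.0000×44/44 = 2096.0000 rpm, sense flips to −
mesh 2 [44T→65T]: ω = 2096.0000×44/65 = 1418.8308 rpm, sense flips to +
mesh 3 [25T→45T]: ω = 1418.8308×25/45 = 788.2393 rpm, sense flips to −
mesh 4 [76T→40T]: ω = 788.2393×76/40 = 1497.6547 rpm, sense flips to +
signed output speed = +1497.6547 rpm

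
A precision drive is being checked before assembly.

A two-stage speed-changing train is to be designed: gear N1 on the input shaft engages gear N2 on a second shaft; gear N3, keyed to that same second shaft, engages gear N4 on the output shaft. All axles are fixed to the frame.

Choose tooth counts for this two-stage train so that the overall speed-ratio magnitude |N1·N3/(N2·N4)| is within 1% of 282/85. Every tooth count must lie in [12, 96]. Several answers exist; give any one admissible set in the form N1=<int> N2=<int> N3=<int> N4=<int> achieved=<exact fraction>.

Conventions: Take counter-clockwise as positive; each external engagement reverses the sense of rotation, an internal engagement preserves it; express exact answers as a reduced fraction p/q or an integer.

topology: fixed-axis compound train — 2 stages, target 282/85
target = 282/85 in lowest terms: an exact hit needs N1·N3 = k·282 and N2·N4 = k·85 for one integer k, every count in [12, 96]; additionally prefer no 1:1 stage (N1 ≠ N2, N3 ≠ N4)
k = 1…2: no 1:1-free in-range split of k·282 and k·85 into factor pairs; take k = 3
k = 3: N1·N3 = 846 = 18·47, N2·N4 = 255 = 15·17
achieved = 18·47/(15·17) = 282/85; |achieved − target| = 0 ≤ 141/4250 ✓

N1=18 N2=15 N3=47 N4=17 achieved=282/85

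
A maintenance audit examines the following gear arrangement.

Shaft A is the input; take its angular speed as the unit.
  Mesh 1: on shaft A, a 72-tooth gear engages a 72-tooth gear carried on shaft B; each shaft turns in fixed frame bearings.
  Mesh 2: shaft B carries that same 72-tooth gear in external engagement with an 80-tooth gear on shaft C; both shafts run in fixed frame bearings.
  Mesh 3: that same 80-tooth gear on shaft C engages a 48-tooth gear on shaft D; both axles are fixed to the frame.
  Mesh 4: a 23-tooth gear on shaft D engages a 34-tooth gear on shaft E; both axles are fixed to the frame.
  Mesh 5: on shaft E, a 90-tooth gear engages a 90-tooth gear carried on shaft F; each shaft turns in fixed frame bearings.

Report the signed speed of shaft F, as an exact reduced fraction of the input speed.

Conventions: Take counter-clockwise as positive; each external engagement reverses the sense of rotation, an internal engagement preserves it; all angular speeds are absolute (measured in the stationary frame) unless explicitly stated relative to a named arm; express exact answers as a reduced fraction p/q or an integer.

5-mesh fixed-axis compound train (all bearings frame-fixed)
mesh 1 [72T→72T]: |ω|/ω_in = 1×72/72 = 1, sense flips to −
mesh 2 [72T→80T]: |ω|/ω_in = 1×72/80 = 9/10, sense flips to +
mesh 3 [80T→48T]: |ω|/ω_in = (9/10)×80/48 = 3/2, sense flips to −
mesh 4 [23T→34T]: |ω|/ω_in = (3/2)×23/34 = 69/68, sense flips to +
mesh 5 [90T→90T]: |ω|/ω_in = (69/68)×90/90 = 69/68, sense flips to −
signed output speed (× input speed) = -69/68

-69/68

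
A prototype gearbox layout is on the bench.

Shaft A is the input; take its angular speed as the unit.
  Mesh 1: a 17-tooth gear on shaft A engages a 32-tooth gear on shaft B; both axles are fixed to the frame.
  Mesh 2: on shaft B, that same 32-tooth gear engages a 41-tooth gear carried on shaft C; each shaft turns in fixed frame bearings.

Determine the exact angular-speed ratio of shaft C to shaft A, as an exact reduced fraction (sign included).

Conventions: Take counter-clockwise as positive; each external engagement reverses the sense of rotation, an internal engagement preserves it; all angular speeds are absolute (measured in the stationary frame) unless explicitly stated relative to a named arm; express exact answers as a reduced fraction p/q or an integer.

17/41

class = fixed-axis compound train [2 meshes; 2 ratios multiply, 2 sense flips]
mesh 1 [17T→32T]: running ratio 17/32, sense −
mesh 2 [32T→41T]: running ratio 17/41, sense +
ω_out/ω_in = 17/41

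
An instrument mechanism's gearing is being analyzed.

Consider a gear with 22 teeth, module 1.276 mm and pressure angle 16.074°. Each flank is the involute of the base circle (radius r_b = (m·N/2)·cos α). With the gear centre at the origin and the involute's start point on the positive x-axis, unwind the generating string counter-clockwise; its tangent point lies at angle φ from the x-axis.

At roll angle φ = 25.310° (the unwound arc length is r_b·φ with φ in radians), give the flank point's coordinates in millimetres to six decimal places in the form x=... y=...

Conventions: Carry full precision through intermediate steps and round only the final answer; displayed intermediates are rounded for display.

x=14.739687 y=0.380025

class = single-mesh tooth geometry [base-circle involute, m = 1.276, 22T]
pitch radius r_p = m·N/2 = 1.276·22/2 = 14.036000
base radius r_b = r_p·cos α = 14.036000·cos 16.074° = 13.487261
roll angle φ = 25.310° = 0.44174283 rad
x = r_b·(cos φ + φ·sin φ) = 14.739687
y = r_b·(sin φ − φ·cos φ) = 0.380025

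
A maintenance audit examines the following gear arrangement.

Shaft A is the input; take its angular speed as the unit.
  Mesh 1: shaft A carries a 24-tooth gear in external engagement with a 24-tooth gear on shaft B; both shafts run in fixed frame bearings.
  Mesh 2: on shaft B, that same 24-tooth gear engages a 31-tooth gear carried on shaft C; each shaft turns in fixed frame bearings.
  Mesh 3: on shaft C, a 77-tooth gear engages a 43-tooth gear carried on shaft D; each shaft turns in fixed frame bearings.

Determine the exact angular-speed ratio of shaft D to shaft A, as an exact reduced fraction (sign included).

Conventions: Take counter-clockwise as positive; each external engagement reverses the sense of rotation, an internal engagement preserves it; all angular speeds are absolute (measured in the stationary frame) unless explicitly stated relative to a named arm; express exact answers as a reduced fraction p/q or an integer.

-1848/1333

class = fixed-axis compound train [3 meshes; 3 ratios multiply, 3 sense flips]
mesh 1 [24T→24T]: running ratio 1, sense −
mesh 2 [24T→31T]: running ratio 24/31, sense +
mesh 3 [77T→43T]: running ratio 1848/1333, sense −
ω_out/ω_in = -1848/1333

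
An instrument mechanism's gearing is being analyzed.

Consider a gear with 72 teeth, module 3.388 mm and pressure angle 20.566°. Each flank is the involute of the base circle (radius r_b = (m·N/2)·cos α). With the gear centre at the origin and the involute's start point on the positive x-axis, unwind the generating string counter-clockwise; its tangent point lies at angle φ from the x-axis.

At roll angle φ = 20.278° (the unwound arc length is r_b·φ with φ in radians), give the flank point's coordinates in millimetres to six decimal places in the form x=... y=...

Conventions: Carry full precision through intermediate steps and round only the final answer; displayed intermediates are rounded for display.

x=121.124246 y=1.666413

topology: single-mesh involute geometry — m = 3.388, N = 72
pitch radius r_p = m·N/2 = 3.388·72/2 = 121.968000
base radius r_b = r_p·cos α = 121.968000·cos 20.566° = 114.194755
roll angle φ = 20.278° = 0.35391787 rad
x = r_b·(cos φ + φ·sin φ) = 121.124246
y = r_b·(sin φ − φ·cos φ) = 1.666413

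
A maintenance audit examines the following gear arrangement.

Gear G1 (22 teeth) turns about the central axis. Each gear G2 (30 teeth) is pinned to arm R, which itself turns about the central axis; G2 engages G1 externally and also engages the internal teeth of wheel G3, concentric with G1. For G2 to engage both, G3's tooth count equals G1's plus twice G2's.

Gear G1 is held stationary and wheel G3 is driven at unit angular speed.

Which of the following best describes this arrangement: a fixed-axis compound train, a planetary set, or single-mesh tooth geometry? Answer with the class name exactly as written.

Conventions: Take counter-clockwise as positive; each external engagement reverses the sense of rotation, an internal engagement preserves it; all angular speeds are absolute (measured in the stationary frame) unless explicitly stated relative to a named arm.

planetary set

planetary set (22T centre, 30T on arm, 82T internal) — Willis relation
classification: planetary set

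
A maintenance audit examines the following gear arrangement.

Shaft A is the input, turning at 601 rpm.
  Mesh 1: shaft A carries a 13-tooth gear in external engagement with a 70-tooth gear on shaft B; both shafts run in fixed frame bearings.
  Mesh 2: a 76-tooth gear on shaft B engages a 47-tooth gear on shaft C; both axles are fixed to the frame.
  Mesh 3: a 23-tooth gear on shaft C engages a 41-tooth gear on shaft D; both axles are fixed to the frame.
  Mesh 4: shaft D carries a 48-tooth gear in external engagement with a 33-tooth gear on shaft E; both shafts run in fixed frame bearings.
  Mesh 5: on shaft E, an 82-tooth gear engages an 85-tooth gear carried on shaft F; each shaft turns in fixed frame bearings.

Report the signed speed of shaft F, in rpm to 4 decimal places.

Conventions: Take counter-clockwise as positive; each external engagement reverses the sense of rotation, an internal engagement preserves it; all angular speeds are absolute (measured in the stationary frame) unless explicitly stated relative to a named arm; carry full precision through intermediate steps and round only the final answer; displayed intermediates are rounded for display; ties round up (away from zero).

-142.0698 rpm

class = fixed-axis compound train [5 meshes; 5 ratios multiply, 5 sense flips]
mesh 1 [13T→70T]: ω = 601.0000×13/70 = 111.6143 rpm, sense flips to −
mesh 2 [76T→47T]: ω = 111.6143×76/47 = 180.4827 rpm, sense flips to +
mesh 3 [23T→41T]: ω = 180.4827×23/41 = 101.2464 rpm, sense flips to −
mesh 4 [48T→33T]: ω = 101.2464×48/33 = 147.2675 rpm, sense flips to +
mesh 5 [82T→85T]: ω = 147.2675×82/85 = 142.0698 rpm, sense flips to −
signed output speed = -142.0698 rpm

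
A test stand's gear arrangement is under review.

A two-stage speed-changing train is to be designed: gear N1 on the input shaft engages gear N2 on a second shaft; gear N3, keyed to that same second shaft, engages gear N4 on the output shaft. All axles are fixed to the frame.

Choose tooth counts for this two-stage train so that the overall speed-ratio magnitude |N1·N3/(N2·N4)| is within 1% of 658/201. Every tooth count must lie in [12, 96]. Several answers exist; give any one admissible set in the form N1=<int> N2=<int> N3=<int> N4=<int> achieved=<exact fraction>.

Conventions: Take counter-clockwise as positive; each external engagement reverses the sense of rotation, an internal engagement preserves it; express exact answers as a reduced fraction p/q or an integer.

N1=28 N2=12 N3=94 N4=67 achieved=658/201

design class (target 658/201): fixed-axis compound train
target = 658/201 in lowest terms: an exact hit needs N1·N3 = k·658 and N2·N4 = k·201 for one integer k, every count in [12, 96]; additionally prefer no 1:1 stage (N1 ≠ N2, N3 ≠ N4)
k = 1…3: no 1:1-free in-range split of k·658 and k·201 into factor pairs; take k = 4
k = 4: N1·N3 = 2632 = 28·94, N2·N4 = 804 = 12·67
achieved = 28·94/(12·67) = 658/201; |achieved − target| = 0 ≤ 329/10050 ✓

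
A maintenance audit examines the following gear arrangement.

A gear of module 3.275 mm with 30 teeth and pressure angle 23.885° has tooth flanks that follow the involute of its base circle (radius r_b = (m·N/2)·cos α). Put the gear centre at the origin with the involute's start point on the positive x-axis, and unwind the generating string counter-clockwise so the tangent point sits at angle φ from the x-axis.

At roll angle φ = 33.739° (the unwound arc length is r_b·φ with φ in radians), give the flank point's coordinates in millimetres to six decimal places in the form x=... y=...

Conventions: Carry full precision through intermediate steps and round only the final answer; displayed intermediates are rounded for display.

class = single-mesh tooth geometry [base-circle involute, m = 3.275, 30T]
pitch radius r_p = m·N/2 = 3.275·30/2 = 49.125000
base radius r_b = r_p·cos α = 49.125000·cos 23.885° = 44.917934
roll angle φ = 33.739° = 0.58885664 rad
x = r_b·(cos φ + φ·sin φ) = 52.043422
y = r_b·(sin φ − φ·cos φ) = 2.952518

x=52.043422 y=2.952518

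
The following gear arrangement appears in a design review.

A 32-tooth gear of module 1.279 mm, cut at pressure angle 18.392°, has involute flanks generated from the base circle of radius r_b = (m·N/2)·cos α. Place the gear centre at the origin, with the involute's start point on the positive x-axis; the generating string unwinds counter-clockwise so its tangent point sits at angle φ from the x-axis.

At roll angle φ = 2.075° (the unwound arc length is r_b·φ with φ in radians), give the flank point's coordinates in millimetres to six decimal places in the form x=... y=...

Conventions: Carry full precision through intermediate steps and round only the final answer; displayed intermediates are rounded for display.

topology: single-mesh involute geometry — m = 1.279, N = 32
pitch radius r_p = m·N/2 = 1.279·32/2 = 20.464000
base radius r_b = r_p·cos α = 20.464000·cos 18.392° = 19.418700
roll angle φ = 2.075° = 0.03621558 rad
x = r_b·(cos φ + φ·sin φ) = 19.431431
y = r_b·(sin φ − φ·cos φ) = 0.000307

x=19.431431 y=0.000307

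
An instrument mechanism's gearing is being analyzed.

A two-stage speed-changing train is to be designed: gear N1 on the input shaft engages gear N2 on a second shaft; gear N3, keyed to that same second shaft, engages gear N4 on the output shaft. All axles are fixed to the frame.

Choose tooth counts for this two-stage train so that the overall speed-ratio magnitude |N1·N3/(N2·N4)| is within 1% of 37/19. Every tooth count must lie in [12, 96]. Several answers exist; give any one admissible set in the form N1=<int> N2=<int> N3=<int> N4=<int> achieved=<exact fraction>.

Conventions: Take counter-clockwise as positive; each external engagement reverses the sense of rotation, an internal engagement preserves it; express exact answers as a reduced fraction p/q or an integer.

topology: fixed-axis compound train — 2 stages, target 37/19
target = 37/19 in lowest terms: an exact hit needs N1·N3 = k·37 and N2·N4 = k·19 for one integer k, every count in [12, 96]; additionally prefer no 1:1 stage (N1 ≠ N2, N3 ≠ N4)
k = 1…11: no 1:1-free in-range split of k·37 and k·19 into factor pairs; take k = 12
k = 12: N1·N3 = 444 = 12·37, N2·N4 = 228 = 19·12
achieved = 12·37/(19·12) = 37/19; |achieved − target| = 0 ≤ 37/1900 ✓

N1=12 N2=19 N3=37 N4=12 achieved=37/19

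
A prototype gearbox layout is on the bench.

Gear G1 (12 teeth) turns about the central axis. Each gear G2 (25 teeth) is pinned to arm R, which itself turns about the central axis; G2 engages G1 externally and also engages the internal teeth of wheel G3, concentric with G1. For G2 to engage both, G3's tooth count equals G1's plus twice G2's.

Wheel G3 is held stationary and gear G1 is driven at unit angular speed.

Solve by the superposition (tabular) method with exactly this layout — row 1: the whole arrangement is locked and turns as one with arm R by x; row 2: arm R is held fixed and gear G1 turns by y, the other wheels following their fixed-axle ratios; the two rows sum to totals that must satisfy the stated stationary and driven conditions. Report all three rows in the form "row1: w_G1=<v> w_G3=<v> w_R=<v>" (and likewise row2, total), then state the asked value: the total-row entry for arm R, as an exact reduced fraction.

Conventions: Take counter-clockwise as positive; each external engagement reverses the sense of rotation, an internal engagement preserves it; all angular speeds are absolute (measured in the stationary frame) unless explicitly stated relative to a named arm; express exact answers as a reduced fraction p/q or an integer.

topology: planetary set — G1 12T / G2 25T / G3 62T, arm = carrier (Willis)
row 1 (train locked, turned with arm): all members turn x
row 2 (arm held, sun turns y): ω_ring = −(12/62)·y, ω_arm = 0
boundary: total ω_ring = x − (12/62)·y = 0 and total ω_sun = x + y = 1  ⇒  y = 31/37, x = 6/37
row 2 ring = −(12/62)·31/37 = -6/37
totals (row 1 + row 2): sun 6/37 + 31/37 = 1, ring 6/37 + (-6/37) = 0, arm 6/37 + 0 = 6/37
asked cell (total, arm) = 6/37

row1: w_G1=6/37 w_G3=6/37 w_R=6/37
row2: w_G1=31/37 w_G3=-6/37 w_R=0
total: w_G1=1 w_G3=0 w_R=6/37
asked value: 6/37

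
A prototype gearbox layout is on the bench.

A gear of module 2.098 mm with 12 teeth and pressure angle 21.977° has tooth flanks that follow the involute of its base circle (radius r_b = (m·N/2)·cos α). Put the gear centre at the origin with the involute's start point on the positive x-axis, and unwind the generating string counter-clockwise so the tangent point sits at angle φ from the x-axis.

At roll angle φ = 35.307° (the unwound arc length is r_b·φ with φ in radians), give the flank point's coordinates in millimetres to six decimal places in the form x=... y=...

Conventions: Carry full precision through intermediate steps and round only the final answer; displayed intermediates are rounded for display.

x=13.683630 y=0.876404

recognized (one wheel, involute flank): single-mesh tooth geometry, m = 2.098, N = 12
pitch radius r_p = m·N/2 = 2.098·12/2 = 12.588000
base radius r_b = r_p·cos α = 12.588000·cos 21.977° = 11.673282
roll angle φ = 35.307° = 0.61622340 rad
x = r_b·(cos φ + φ·sin φ) = 13.683630
y = r_b·(sin φ − φ·cos φ) = 0.876404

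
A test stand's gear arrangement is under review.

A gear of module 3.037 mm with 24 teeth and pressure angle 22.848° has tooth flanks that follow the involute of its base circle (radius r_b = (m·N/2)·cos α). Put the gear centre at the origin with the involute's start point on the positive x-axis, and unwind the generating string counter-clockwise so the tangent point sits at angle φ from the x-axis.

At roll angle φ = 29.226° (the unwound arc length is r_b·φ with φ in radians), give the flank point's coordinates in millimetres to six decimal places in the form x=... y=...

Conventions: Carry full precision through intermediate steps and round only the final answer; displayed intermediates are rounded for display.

x=37.673621 y=1.447492

single-mesh involute tooth geometry (24T wheel at module 3.037)
pitch radius r_p = m·N/2 = 3.037·24/2 = 36.444000
base radius r_b = r_p·cos α = 36.444000·cos 22.848° = 33.584538
roll angle φ = 29.226° = 0.51008993 rad
x = r_b·(cos φ + φ·sin φ) = 37.673621
y = r_b·(sin φ − φ·cos φ) = 1.447492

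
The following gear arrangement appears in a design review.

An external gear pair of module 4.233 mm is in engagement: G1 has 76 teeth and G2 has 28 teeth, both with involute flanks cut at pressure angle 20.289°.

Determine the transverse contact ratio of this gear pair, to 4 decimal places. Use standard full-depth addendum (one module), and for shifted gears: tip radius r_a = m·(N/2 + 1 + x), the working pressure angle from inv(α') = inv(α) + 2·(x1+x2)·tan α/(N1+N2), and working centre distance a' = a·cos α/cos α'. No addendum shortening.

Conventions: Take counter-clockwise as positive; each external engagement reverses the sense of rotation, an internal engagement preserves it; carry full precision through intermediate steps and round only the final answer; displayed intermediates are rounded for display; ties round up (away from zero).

1.7139

recognized (one external pair, fixed centres): single-mesh tooth geometry, m = 4.233, N1 = 76, N2 = 28
base radii: r_b1 = 150.873898, r_b2 = 55.585120
tip radii: r_a1 = 165.087000, r_a2 = 63.495000
no profile shift: α' = α, a' = a
action lengths: √(r_a1²−r_b1²) = 67.013316, √(r_a2²−r_b2²) = 30.690543
base pitch p_b = π·m·cos α = 12.473272
CR = (67.013316 + 30.690543 − 220.116000·sin 20.28900°)/12.473272 = 1.713857
contact ratio ≈ 1.7139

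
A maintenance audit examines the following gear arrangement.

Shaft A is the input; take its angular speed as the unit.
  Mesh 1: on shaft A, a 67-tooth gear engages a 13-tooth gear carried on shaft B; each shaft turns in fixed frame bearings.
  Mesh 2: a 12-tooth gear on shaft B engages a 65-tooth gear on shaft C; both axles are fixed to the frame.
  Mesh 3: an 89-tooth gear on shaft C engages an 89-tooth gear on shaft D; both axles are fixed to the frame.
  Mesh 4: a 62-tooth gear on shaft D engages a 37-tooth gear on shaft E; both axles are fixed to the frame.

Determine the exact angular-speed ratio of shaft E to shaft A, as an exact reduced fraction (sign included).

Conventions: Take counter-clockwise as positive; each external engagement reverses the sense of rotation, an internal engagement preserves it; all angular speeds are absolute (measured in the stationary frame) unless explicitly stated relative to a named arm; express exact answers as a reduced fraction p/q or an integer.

class = fixed-axis compound train [4 meshes; 4 ratios multiply, 4 sense flips]
mesh 1 [67T→13T]: running ratio 67/13, sense −
mesh 2 [12T→65T]: running ratio 804/845, sense +
mesh 3 [89T→89T]: running ratio 804/845, sense −
mesh 4 [62T→37T]: running ratio 49848/31265, sense +
ω_out/ω_in = 49848/31265

49848/31265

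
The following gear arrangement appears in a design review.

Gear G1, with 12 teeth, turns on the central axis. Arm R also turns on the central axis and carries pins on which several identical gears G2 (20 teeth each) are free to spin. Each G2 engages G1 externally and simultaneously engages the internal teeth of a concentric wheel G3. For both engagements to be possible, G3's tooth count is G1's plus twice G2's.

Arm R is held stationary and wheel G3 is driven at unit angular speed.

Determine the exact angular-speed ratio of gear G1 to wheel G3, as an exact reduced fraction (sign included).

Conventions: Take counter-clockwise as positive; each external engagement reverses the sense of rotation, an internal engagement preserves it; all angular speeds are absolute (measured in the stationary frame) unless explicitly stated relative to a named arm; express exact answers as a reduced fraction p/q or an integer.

planetary set (12T centre, 20T on arm, 52T internal) — Willis relation
ring teeth: 12 + 2·20 = 52
12(ω_sun−ω_arm) = −52(ω_ring−ω_arm),  ω_arm = 0, ω_ring = 1
ω_sun = 0 − (52/12)(1−0) = -13/3
ω_out/ω_in = -13/3

-13/3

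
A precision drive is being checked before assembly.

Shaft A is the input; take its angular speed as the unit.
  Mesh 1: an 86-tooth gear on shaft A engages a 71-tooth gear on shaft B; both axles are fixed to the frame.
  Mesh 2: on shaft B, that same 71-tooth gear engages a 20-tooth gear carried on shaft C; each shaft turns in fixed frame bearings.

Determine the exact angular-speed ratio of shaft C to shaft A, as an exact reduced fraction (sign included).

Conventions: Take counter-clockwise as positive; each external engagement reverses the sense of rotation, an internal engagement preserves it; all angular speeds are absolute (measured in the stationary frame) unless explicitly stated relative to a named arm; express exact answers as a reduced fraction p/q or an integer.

43/10

class = fixed-axis compound train [2 meshes; 2 ratios multiply, 2 sense flips]
mesh 1 [86T→71T]: running ratio 86/71, sense −
mesh 2 [71T→20T]: running ratio 43/10, sense +
ω_out/ω_in = 43/10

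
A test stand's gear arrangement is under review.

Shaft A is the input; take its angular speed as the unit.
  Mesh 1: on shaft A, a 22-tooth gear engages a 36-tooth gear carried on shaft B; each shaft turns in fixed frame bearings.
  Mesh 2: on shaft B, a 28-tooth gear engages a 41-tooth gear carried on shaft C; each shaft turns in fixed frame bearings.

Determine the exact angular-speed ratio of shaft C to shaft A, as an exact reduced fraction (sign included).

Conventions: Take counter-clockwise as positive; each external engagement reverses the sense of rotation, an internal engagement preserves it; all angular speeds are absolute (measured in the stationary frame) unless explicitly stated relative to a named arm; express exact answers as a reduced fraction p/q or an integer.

class = fixed-axis compound train [2 meshes; 2 ratios multiply, 2 sense flips]
mesh 1 [22T→36T]: running ratio 11/18, sense −
mesh 2 [28T→41T]: running ratio 154/369, sense +
ω_out/ω_in = 154/369

154/369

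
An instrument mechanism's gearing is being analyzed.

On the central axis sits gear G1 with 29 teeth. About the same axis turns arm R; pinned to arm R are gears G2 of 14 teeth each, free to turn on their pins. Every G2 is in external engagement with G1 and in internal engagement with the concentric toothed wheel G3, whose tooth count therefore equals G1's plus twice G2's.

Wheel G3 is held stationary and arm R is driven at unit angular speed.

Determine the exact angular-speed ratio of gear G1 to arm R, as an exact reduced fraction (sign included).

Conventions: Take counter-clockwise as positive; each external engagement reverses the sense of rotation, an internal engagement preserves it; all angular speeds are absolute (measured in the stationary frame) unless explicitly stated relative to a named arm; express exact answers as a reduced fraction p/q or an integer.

86/29

class = planetary set [G3 = 29+2·14 = 57; Willis about the carrier]
ring teeth: 29 + 2·14 = 57
29(ω_sun−ω_arm) = −57(ω_ring−ω_arm),  ω_ring = 0, ω_arm = 1
ω_sun = 1 − (57/29)(0−1) = 86/29
ω_out/ω_in = 86/29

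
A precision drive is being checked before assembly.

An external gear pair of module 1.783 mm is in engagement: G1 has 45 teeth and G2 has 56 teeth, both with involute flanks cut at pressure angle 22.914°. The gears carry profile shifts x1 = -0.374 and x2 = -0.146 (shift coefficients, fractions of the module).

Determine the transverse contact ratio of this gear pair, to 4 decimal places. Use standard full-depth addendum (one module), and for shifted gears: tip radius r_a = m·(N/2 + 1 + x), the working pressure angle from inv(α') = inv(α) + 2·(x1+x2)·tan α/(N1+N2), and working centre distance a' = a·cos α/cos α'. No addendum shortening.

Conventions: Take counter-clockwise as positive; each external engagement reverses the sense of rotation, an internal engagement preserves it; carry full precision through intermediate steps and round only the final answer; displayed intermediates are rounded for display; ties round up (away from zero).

topology: single-mesh involute geometry — m = 1.783, 45T/56T pair
base radii: r_b1 = 36.951840, r_b2 = 45.984512
tip radii: r_a1 = 41.233658, r_a2 = 51.446682
inv(α') = inv(22.914°) + 2·(-0.374-0.146)·tan α/(45+56) = 0.01842717  ⇒  α' = 21.41190°
a' = a·cos α / cos α' = 90.0415·cos 22.914°/cos 21.41190° = 89.084996
action lengths: √(r_a1²−r_b1²) = 18.296887, √(r_a2²−r_b2²) = 23.069151
base pitch p_b = π·m·cos α = 5.159450
CR = (18.296887 + 23.069151 − 89.084996·sin 21.41190°)/5.159450 = 1.714091
contact ratio ≈ 1.7141

1.7141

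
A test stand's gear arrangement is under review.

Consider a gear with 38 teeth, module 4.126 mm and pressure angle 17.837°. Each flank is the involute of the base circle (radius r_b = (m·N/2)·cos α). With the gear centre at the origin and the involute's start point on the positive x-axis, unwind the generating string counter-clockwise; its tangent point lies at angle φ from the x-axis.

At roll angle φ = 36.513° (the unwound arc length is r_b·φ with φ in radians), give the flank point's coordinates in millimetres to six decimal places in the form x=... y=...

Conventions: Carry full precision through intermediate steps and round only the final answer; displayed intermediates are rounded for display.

x=88.274941 y=6.180180

single-mesh involute tooth geometry (38T wheel at module 4.126)
pitch radius r_p = m·N/2 = 4.126·38/2 = 78.394000
base radius r_b = r_p·cos α = 78.394000·cos 17.837° = 74.625740
roll angle φ = 36.513° = 0.63727207 rad
x = r_b·(cos φ + φ·sin φ) = 88.274941
y = r_b·(sin φ − φ·cos φ) = 6.180180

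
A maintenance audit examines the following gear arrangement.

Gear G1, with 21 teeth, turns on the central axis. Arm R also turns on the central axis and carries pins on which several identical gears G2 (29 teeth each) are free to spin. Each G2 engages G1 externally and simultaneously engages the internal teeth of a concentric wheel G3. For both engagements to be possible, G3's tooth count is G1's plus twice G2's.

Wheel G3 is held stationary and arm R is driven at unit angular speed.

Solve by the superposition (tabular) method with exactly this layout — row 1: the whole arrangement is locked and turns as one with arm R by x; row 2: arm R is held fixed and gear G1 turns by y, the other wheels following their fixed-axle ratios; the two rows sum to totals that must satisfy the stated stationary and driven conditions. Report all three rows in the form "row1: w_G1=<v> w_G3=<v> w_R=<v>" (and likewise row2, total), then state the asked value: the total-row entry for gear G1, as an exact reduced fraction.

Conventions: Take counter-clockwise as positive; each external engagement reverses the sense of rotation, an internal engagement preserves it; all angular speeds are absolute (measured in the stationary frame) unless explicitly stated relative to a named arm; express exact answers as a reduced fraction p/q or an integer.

row1: w_G1=1 w_G3=1 w_R=1
row2: w_G1=79/21 w_G3=-1 w_R=0
total: w_G1=100/21 w_G3=0 w_R=1
asked value: 100/21

class = planetary set [G3 = 21+2·29 = 79; Willis about the carrier]
row 1: whole set turns with the arm by x
superposition row 2 [arm held]: sun y, ring −(21/79)·y, arm 0
boundary: total ω_ring = x − (21/79)·y = 0 and total ω_arm = x = 1  ⇒  y = 79/21, x = 1
row 2 ring = −(21/79)·79/21 = -1
totals (row 1 + row 2): sun 1 + 79/21 = 100/21, ring 1 + (-1) = 0, arm 1 + 0 = 1
asked cell (total, sun) = 100/21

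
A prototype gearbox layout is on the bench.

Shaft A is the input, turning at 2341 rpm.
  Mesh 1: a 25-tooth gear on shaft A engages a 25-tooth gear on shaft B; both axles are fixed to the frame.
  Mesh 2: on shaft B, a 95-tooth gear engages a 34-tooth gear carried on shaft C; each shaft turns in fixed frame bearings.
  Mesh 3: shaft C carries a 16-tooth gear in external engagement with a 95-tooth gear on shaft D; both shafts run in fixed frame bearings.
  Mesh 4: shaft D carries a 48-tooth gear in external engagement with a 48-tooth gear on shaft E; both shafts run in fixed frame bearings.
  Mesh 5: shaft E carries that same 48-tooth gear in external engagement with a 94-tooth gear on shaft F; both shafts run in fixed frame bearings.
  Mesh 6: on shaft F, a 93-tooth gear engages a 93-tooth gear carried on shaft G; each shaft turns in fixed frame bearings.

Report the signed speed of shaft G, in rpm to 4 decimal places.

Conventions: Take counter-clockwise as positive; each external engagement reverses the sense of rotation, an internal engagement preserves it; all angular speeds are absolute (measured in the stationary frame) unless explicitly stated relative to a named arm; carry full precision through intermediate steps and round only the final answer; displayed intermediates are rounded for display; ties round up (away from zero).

+562.5432 rpm

6-mesh fixed-axis compound train (all bearings frame-fixed)
mesh 1 [25T→25T]: ω = 2341.0000×25/25 = 2341.0000 rpm, sense flips to −
mesh 2 [95T→34T]: ω = 2341.0000×95/34 = 6541.0294 rpm, sense flips to +
mesh 3 [16T→95T]: ω = 6541.0294×16/95 = 1101.6471 rpm, sense flips to −
mesh 4 [48T→48T]: ω = 1101.6471×48/48 = 1101.6471 rpm, sense flips to +
mesh 5 [48T→94T]: ω = 1101.6471×48/94 = 562.5432 rpm, sense flips to −
mesh 6 [93T→93T]: ω = 562.5432×93/93 = 562.5432 rpm, sense flips to +
signed output speed = +562.5432 rpm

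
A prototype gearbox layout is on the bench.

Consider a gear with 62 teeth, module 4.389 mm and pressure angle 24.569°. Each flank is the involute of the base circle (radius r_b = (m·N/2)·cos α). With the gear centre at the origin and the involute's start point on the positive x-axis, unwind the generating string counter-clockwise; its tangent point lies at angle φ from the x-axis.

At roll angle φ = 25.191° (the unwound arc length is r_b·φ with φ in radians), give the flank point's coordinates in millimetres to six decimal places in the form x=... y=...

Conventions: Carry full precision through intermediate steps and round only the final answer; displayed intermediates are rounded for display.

x=135.128465 y=3.438270

recognized (one wheel, involute flank): single-mesh tooth geometry, m = 4.389, N = 62
pitch radius r_p = m·N/2 = 4.389·62/2 = 136.059000
base radius r_b = r_p·cos α = 136.059000·cos 24.569° = 123.740382
roll angle φ = 25.191° = 0.43966589 rad
x = r_b·(cos φ + φ·sin φ) = 135.128465
y = r_b·(sin φ − φ·cos φ) = 3.438270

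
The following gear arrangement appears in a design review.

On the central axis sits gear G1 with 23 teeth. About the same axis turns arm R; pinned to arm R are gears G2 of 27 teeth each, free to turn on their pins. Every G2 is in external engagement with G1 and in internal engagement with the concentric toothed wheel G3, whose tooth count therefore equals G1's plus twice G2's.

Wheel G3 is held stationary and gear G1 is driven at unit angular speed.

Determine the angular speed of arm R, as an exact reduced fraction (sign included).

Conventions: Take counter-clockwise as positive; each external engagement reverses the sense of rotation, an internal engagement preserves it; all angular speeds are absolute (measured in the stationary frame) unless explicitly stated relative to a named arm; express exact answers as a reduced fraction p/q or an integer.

recognized (axles ride arm R): planetary set, 23/27/77 teeth
ring teeth: 23 + 2·27 = 77
23(ω_sun−ω_arm) = −77(ω_ring−ω_arm),  ω_ring = 0, ω_sun = 1
23(1−ω_arm) = −77(0−ω_arm)  ⇒  100·ω_arm = 23  ⇒  ω_arm = 23/100
exact speed ratio = 23/100

23/100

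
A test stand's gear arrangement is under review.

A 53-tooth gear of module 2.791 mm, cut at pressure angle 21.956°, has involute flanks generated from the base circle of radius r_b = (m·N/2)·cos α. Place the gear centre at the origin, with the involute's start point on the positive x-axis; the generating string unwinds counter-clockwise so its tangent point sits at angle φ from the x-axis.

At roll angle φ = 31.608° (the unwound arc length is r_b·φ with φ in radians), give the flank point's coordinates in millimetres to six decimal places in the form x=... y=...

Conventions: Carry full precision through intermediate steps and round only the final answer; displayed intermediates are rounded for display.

x=78.254505 y=3.723343

recognized (one wheel, involute flank): single-mesh tooth geometry, m = 2.791, N = 53
pitch radius r_p = m·N/2 = 2.791·53/2 = 73.961500
base radius r_b = r_p·cos α = 73.961500·cos 21.956° = 68.597165
roll angle φ = 31.608° = 0.55166367 rad
x = r_b·(cos φ + φ·sin φ) = 78.254505
y = r_b·(sin φ − φ·cos φ) = 3.723343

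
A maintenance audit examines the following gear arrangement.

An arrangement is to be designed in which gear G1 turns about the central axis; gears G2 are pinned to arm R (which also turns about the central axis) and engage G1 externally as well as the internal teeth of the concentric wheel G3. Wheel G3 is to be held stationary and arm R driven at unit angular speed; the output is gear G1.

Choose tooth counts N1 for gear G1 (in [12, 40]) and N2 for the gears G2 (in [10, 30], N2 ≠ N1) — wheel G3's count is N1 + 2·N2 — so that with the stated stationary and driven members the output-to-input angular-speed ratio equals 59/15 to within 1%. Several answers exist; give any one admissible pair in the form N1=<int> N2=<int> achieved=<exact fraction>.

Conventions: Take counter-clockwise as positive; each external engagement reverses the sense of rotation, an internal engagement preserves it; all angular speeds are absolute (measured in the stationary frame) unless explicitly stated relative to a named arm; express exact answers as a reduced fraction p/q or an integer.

N1=30 N2=29 achieved=59/15

topology: planetary set — design target 59/15, arm = carrier (Willis)
Willis with ω_ring = 0: ω_sun/ω_arm = (N1+N3)/N1; set equal to 59/15  ⇒  N3/N1 = 59/15 − 1 = 44/15
N3 = N1 + 2·N2  ⇒  N2/N1 = (N3/N1 − 1)/2 = (44/15 − 1)/2 = 29/30
smallest multiple with N1 ≥ 12 and N2 ≥ 10: k = 1  ⇒  N1 = 1·30 = 30, N2 = 1·29 = 29 (N1 ≤ 40, N2 ≤ 30, N2 ≠ N1 ✓), N3 = 30 + 2·29 = 88
check: (N1+N3)/N1 with N1 = 30, N3 = 88 gives 59/15; |achieved − target| = 0 ≤ 59/1500 ✓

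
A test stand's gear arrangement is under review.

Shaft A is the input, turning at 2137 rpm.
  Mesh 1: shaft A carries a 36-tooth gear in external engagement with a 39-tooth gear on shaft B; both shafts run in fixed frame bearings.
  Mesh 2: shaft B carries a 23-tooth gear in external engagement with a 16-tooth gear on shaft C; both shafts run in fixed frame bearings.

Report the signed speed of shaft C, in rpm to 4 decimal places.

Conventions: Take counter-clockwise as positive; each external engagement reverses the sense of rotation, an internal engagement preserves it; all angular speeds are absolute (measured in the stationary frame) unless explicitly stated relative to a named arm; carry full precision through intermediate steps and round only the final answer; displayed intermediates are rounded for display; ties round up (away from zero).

+2835.6346 rpm

topology: fixed-axis compound train — 2 meshes, A→C
mesh 1 [36T→39T]: ω = 2137.0000×36/39 = 1972.6154 rpm, sense flips to −
mesh 2 [23T→16T]: ω = 1972.6154×23/16 = 2835.6346 rpm, sense flips to +
signed output speed = +2835.6346 rpm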